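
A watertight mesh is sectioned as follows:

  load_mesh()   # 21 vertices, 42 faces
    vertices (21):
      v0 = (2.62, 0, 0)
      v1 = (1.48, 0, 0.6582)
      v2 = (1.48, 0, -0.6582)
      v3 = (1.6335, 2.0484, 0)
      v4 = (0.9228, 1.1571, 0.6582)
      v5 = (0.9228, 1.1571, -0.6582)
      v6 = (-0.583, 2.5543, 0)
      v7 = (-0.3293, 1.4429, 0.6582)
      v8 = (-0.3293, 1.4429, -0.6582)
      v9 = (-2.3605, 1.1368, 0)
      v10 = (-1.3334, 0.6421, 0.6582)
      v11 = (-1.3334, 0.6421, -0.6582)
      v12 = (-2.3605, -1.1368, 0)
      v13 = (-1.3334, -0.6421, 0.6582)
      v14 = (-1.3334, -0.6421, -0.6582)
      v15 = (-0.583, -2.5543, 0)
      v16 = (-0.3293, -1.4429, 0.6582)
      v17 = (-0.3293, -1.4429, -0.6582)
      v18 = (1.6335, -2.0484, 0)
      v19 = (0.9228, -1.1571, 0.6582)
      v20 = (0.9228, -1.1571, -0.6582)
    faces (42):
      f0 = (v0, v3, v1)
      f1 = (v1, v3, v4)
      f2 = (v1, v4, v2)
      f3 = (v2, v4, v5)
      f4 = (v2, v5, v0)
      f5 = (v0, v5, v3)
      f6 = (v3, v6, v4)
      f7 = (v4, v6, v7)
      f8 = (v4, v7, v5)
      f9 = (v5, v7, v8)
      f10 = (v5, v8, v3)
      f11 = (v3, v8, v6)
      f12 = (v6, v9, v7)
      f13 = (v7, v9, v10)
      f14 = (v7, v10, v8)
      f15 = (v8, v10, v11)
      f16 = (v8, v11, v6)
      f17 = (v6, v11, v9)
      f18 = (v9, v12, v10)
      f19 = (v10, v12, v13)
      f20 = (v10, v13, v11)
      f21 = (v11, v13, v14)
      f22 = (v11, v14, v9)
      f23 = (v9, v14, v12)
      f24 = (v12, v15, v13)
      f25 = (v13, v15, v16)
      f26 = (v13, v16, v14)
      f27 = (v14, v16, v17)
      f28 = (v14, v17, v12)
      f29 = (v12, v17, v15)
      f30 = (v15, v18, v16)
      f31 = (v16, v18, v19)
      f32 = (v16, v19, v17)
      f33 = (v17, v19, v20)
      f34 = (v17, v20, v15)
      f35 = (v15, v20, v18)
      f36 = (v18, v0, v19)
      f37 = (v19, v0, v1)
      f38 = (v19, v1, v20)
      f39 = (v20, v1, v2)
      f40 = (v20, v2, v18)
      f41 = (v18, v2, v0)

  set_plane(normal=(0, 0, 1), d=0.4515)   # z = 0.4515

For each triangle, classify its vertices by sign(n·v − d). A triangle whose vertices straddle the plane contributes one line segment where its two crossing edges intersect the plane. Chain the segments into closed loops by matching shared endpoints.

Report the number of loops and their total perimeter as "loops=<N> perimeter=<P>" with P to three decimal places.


Straddling triangles (28 of 42):
  (v0,v3,v1) [--+] → (1.5282, 0.643276, 0.4515)–(1.838, 0, 0.4515)  len=0.7140
  (v1,v3,v4) [+-+] → (1.5282, 0.643276, 0.4515)–(1.14599, 1.437, 0.4515)  len=0.8810
  (v1,v4,v2) [++-] → (1.01029, 0.975413, 0.4515)–(1.48, 0, 0.4515)  len=1.0826
  (v2,v4,v5) [-+-] → (1.01029, 0.975413, 0.4515)–(0.9228, 1.1571, 0.4515)  len=0.2017
  (v3,v6,v4) [--+] → (0.449921, 1.59587, 0.4515)–(1.14599, 1.437, 0.4515)  len=0.7140
  (v4,v6,v7) [+-+] → (0.449921, 1.59587, 0.4515)–(-0.408972, 1.79192, 0.4515)  len=0.8810
  (v4,v7,v5) [++-] → (-0.132696, 1.39802, 0.4515)–(0.9228, 1.1571, 0.4515)  len=1.0826
  (v5,v7,v8) [-+-] → (-0.132696, 1.39802, 0.4515)–(-0.3293, 1.4429, 0.4515)  len=0.2017
  (v6,v9,v7) [--+] → (-0.967175, 1.34677, 0.4515)–(-0.408972, 1.79192, 0.4515)  len=0.7140
  (v7,v9,v10) [+-+] → (-0.967175, 1.34677, 0.4515)–(-1.65595, 0.797455, 0.4515)  len=0.8810
  (v7,v10,v8) [++-] → (-1.17574, 0.767841, 0.4515)–(-0.3293, 1.4429, 0.4515)  len=1.0827
  (v8,v10,v11) [-+-] → (-1.17574, 0.767841, 0.4515)–(-1.3334, 0.6421, 0.4515)  len=0.2017
  (v9,v12,v10) [--+] → (-1.65595, 0.0834573, 0.4515)–(-1.65595, 0.797455, 0.4515)  len=0.7140
  (v10,v12,v13) [+-+] → (-1.65595, 0.0834573, 0.4515)–(-1.65595, -0.797455, 0.4515)  len=0.8809
  (v10,v13,v11) [++-] → (-1.3334, -0.440456, 0.4515)–(-1.3334, 0.6421, 0.4515)  len=1.0826
  (v11,v13,v14) [-+-] → (-1.3334, -0.440456, 0.4515)–(-1.3334, -0.6421, 0.4515)  len=0.2016
  (v12,v15,v13) [--+] → (-1.09775, -1.2426, 0.4515)–(-1.65595, -0.797455, 0.4515)  len=0.7140
  (v13,v15,v16) [+-+] → (-1.09775, -1.2426, 0.4515)–(-0.408972, -1.79192, 0.4515)  len=0.8810
  (v13,v16,v14) [++-] → (-0.486963, -1.31716, 0.4515)–(-1.3334, -0.6421, 0.4515)  len=1.0827
  (v14,v16,v17) [-+-] → (-0.486963, -1.31716, 0.4515)–(-0.3293, -1.4429, 0.4515)  len=0.2017
  (v15,v18,v16) [--+] → (0.287094, -1.63305, 0.4515)–(-0.408972, -1.79192, 0.4515)  len=0.7140
  (v16,v18,v19) [+-+] → (0.287094, -1.63305, 0.4515)–(1.14599, -1.437, 0.4515)  len=0.8810
  (v16,v19,v17) [++-] → (0.726196, -1.20198, 0.4515)–(-0.3293, -1.4429, 0.4515)  len=1.0826
  (v17,v19,v20) [-+-] → (0.726196, -1.20198, 0.4515)–(0.9228, -1.1571, 0.4515)  len=0.2017
  (v18,v0,v19) [--+] → (1.45579, -0.793726, 0.4515)–(1.14599, -1.437, 0.4515)  len=0.7140
  (v19,v0,v1) [+-+] → (1.45579, -0.793726, 0.4515)–(1.838, 0, 0.4515)  len=0.8810
  (v19,v1,v20) [++-] → (1.39251, -0.181687, 0.4515)–(0.9228, -1.1571, 0.4515)  len=1.0826
  (v20,v1,v2) [-+-] → (1.39251, -0.181687, 0.4515)–(1.48, 0, 0.4515)  len=0.2017

Chained into 2 loop(s):
  loop 1: 14 segments, perimeter = 11.1646
  loop 2: 14 segments, perimeter = 8.9900
Total perimeter = 20.155

loops=2 perimeter=20.155


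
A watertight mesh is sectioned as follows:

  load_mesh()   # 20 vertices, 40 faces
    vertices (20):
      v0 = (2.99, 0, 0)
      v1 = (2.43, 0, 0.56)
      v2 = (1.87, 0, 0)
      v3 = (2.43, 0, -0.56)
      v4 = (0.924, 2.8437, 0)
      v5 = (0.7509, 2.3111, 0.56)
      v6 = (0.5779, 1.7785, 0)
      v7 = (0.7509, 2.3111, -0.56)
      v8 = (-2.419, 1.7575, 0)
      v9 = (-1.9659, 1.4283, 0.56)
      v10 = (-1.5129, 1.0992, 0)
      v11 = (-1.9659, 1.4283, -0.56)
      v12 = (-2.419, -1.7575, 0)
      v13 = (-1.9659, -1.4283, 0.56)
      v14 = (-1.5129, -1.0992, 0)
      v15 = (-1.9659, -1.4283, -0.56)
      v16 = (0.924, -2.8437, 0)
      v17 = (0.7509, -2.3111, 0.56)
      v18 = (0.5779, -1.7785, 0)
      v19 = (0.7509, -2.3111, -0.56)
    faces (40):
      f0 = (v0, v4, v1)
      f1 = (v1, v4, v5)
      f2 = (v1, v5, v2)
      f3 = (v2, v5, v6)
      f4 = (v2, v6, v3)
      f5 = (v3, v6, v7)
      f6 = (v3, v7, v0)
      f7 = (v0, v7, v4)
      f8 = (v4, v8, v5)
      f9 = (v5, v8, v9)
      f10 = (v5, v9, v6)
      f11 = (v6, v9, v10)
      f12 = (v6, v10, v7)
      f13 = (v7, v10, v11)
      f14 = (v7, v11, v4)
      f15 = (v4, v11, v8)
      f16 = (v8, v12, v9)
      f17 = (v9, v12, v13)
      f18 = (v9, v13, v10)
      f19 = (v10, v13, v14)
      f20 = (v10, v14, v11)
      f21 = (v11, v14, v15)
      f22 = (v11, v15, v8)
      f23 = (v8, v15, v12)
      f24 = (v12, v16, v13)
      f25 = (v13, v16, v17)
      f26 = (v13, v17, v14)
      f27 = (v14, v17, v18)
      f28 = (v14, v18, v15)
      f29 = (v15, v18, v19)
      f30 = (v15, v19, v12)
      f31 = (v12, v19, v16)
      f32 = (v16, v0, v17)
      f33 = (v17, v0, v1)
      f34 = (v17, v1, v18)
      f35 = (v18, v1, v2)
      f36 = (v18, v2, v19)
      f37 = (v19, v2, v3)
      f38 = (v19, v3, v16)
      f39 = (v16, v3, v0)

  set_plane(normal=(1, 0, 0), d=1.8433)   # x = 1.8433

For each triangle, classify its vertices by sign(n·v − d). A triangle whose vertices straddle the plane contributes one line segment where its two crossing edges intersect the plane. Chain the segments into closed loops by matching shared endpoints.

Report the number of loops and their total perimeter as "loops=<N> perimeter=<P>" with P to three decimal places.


loops=2 perimeter=7.622

Straddling triangles (16 of 40):
  (v0,v4,v1) [+-+] → (1.8433, 1.57835, 0)–(1.8433, 1.10783, 0.341838)  len=0.5816
  (v1,v4,v5) [+--] → (1.8433, 1.10783, 0.341838)–(1.8433, 0.807529, 0.56)  len=0.3712
  (v1,v5,v2) [+-+] → (1.8433, 0.807529, 0.56)–(1.8433, 0.0551393, 0.0133607)  len=0.9300
  (v2,v5,v6) [+--] → (1.8433, 0.0551393, 0.0133607)–(1.8433, 0.036751, 0)  len=0.0227
  (v2,v6,v3) [+-+] → (1.8433, 0.036751, 0)–(1.8433, 0.563385, -0.382606)  len=0.6509
  (v3,v6,v7) [+--] → (1.8433, 0.563385, -0.382606)–(1.8433, 0.807529, -0.56)  len=0.3018
  (v3,v7,v0) [+-+] → (1.8433, 0.807529, -0.56)–(1.8433, 1.18357, -0.28679)  len=0.4648
  (v0,v7,v4) [+--] → (1.8433, 1.18357, -0.28679)–(1.8433, 1.57835, 0)  len=0.4880
  (v16,v0,v17) [-+-] → (1.8433, -1.57835, 0)–(1.8433, -1.18357, 0.28679)  len=0.4880
  (v17,v0,v1) [-++] → (1.8433, -1.18357, 0.28679)–(1.8433, -0.807529, 0.56)  len=0.4648
  (v17,v1,v18) [-+-] → (1.8433, -0.807529, 0.56)–(1.8433, -0.563385, 0.382606)  len=0.3018
  (v18,v1,v2) [-++] → (1.8433, -0.563385, 0.382606)–(1.8433, -0.036751, 0)  len=0.6509
  (v18,v2,v19) [-+-] → (1.8433, -0.036751, 0)–(1.8433, -0.0551393, -0.0133607)  len=0.0227
  (v19,v2,v3) [-++] → (1.8433, -0.0551393, -0.0133607)–(1.8433, -0.807529, -0.56)  len=0.9300
  (v19,v3,v16) [-+-] → (1.8433, -0.807529, -0.56)–(1.8433, -1.10783, -0.341838)  len=0.3712
  (v16,v3,v0) [-++] → (1.8433, -1.10783, -0.341838)–(1.8433, -1.57835, 0)  len=0.5816

Chained into 2 loop(s):
  loop 1: 8 segments, perimeter = 3.8110
  loop 2: 8 segments, perimeter = 3.8110
Total perimeter = 7.622


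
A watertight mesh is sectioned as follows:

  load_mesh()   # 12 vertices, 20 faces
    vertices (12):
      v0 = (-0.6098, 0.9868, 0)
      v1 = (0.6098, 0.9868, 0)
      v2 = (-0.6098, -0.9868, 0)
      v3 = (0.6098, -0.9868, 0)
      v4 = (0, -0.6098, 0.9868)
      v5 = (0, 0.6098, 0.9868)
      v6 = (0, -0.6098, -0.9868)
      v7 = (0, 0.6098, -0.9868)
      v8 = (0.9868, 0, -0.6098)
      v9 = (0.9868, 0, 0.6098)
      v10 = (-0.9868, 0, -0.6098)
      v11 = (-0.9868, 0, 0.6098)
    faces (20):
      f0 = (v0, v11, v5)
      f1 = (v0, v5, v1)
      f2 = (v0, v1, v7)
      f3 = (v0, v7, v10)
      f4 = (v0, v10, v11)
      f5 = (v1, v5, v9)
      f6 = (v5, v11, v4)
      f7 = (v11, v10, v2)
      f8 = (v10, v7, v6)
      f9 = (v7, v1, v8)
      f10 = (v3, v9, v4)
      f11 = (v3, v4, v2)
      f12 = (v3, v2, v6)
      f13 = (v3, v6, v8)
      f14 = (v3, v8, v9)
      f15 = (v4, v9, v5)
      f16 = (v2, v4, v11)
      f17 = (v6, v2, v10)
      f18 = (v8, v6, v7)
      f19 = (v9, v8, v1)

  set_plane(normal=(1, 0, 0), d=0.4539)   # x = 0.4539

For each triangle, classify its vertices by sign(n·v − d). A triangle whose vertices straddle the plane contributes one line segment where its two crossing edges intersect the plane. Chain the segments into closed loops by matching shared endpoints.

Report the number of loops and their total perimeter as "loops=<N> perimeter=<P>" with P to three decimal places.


loops=1 perimeter=5.572

Straddling triangles (10 of 20):
  (v0,v5,v1) [--+] → (0.4539, 0.890417, 0.252283)–(0.4539, 0.9868, 0)  len=0.2701
  (v0,v1,v7) [-+-] → (0.4539, 0.9868, 0)–(0.4539, 0.890417, -0.252283)  len=0.2701
  (v1,v5,v9) [+-+] → (0.4539, 0.890417, 0.252283)–(0.4539, 0.329309, 0.813391)  len=0.7935
  (v7,v1,v8) [-++] → (0.4539, 0.890417, -0.252283)–(0.4539, 0.329309, -0.813391)  len=0.7935
  (v3,v9,v4) [++-] → (0.4539, -0.329309, 0.813391)–(0.4539, -0.890417, 0.252283)  len=0.7935
  (v3,v4,v2) [+--] → (0.4539, -0.890417, 0.252283)–(0.4539, -0.9868, 0)  len=0.2701
  (v3,v2,v6) [+--] → (0.4539, -0.9868, 0)–(0.4539, -0.890417, -0.252283)  len=0.2701
  (v3,v6,v8) [+-+] → (0.4539, -0.890417, -0.252283)–(0.4539, -0.329309, -0.813391)  len=0.7935
  (v4,v9,v5) [-+-] → (0.4539, -0.329309, 0.813391)–(0.4539, 0.329309, 0.813391)  len=0.6586
  (v8,v6,v7) [+--] → (0.4539, -0.329309, -0.813391)–(0.4539, 0.329309, -0.813391)  len=0.6586

Chained into 1 loop(s):
  loop 1: 10 segments, perimeter = 5.5716
Total perimeter = 5.572


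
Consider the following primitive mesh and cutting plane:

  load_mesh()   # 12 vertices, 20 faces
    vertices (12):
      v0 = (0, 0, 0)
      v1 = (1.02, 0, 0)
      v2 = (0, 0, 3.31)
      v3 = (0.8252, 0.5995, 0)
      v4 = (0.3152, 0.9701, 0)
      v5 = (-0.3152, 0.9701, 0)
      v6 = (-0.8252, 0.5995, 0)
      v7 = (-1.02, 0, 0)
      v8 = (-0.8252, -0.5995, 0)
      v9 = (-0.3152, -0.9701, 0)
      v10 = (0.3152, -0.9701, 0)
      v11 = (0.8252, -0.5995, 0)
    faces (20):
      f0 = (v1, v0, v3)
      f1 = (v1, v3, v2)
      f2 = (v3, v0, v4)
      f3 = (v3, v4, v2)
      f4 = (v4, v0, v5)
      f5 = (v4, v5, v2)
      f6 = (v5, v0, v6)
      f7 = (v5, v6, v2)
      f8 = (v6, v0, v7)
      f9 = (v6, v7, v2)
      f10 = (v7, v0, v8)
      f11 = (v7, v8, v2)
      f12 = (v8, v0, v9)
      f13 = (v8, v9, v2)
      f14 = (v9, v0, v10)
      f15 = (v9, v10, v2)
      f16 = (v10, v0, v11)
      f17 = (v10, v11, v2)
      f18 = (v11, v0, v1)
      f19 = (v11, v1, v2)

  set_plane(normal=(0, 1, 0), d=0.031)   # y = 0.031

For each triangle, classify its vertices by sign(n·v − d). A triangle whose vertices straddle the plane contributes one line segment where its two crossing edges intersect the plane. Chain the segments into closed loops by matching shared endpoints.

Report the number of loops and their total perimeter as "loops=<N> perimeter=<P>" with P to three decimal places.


Straddling triangles (10 of 20):
  (v1,v0,v3) [--+] → (0.0426709, 0.031, 0)–(1.00993, 0.031, 0)  len=0.9673
  (v1,v3,v2) [-+-] → (1.00993, 0.031, 0)–(0.0426709, 0.031, 3.13884)  len=3.2845
  (v3,v0,v4) [+-+] → (0.0426709, 0.031, 0)–(0.0100724, 0.031, 0)  len=0.0326
  (v3,v4,v2) [++-] → (0.0100724, 0.031, 3.20423)–(0.0426709, 0.031, 3.13884)  len=0.0731
  (v4,v0,v5) [+-+] → (0.0100724, 0.031, 0)–(-0.0100724, 0.031, 0)  len=0.0201
  (v4,v5,v2) [++-] → (-0.0100724, 0.031, 3.20423)–(0.0100724, 0.031, 3.20423)  len=0.0201
  (v5,v0,v6) [+-+] → (-0.0100724, 0.031, 0)–(-0.0426709, 0.031, 0)  len=0.0326
  (v5,v6,v2) [++-] → (-0.0426709, 0.031, 3.13884)–(-0.0100724, 0.031, 3.20423)  len=0.0731
  (v6,v0,v7) [+--] → (-0.0426709, 0.031, 0)–(-1.00993, 0.031, 0)  len=0.9673
  (v6,v7,v2) [+--] → (-1.00993, 0.031, 0)–(-0.0426709, 0.031, 3.13884)  len=3.2845

Chained into 1 loop(s):
  loop 1: 10 segments, perimeter = 8.7551
Total perimeter = 8.755

loops=1 perimeter=8.755


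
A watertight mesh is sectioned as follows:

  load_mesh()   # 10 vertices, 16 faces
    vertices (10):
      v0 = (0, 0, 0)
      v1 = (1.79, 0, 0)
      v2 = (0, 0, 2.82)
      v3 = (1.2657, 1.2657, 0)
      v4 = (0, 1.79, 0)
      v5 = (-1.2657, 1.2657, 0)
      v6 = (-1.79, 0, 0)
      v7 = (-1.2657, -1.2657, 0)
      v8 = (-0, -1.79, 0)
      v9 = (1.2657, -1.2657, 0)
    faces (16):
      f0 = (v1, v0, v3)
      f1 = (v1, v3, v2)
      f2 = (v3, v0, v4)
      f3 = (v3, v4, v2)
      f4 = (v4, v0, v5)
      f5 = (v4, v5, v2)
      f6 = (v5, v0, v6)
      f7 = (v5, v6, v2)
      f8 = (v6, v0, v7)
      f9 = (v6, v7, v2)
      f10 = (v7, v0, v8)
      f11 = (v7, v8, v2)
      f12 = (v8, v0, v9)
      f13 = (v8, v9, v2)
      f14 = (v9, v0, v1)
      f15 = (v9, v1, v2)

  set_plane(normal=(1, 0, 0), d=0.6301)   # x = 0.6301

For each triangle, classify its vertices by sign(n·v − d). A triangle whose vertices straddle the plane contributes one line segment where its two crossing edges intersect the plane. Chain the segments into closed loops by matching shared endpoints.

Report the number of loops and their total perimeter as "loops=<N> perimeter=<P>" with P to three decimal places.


Straddling triangles (8 of 16):
  (v1,v0,v3) [+-+] → (0.6301, 0, 0)–(0.6301, 0.6301, 0)  len=0.6301
  (v1,v3,v2) [++-] → (0.6301, 0.6301, 1.41613)–(0.6301, 0, 1.82733)  len=0.7524
  (v3,v0,v4) [+--] → (0.6301, 0.6301, 0)–(0.6301, 1.52899, 0)  len=0.8989
  (v3,v4,v2) [+--] → (0.6301, 1.52899, 0)–(0.6301, 0.6301, 1.41613)  len=1.6773
  (v8,v0,v9) [--+] → (0.6301, -0.6301, 0)–(0.6301, -1.52899, 0)  len=0.8989
  (v8,v9,v2) [-+-] → (0.6301, -1.52899, 0)–(0.6301, -0.6301, 1.41613)  len=1.6773
  (v9,v0,v1) [+-+] → (0.6301, -0.6301, 0)–(0.6301, 0, 0)  len=0.6301
  (v9,v1,v2) [++-] → (0.6301, 0, 1.82733)–(0.6301, -0.6301, 1.41613)  len=0.7524

Chained into 1 loop(s):
  loop 1: 8 segments, perimeter = 7.9174
Total perimeter = 7.917

loops=1 perimeter=7.917


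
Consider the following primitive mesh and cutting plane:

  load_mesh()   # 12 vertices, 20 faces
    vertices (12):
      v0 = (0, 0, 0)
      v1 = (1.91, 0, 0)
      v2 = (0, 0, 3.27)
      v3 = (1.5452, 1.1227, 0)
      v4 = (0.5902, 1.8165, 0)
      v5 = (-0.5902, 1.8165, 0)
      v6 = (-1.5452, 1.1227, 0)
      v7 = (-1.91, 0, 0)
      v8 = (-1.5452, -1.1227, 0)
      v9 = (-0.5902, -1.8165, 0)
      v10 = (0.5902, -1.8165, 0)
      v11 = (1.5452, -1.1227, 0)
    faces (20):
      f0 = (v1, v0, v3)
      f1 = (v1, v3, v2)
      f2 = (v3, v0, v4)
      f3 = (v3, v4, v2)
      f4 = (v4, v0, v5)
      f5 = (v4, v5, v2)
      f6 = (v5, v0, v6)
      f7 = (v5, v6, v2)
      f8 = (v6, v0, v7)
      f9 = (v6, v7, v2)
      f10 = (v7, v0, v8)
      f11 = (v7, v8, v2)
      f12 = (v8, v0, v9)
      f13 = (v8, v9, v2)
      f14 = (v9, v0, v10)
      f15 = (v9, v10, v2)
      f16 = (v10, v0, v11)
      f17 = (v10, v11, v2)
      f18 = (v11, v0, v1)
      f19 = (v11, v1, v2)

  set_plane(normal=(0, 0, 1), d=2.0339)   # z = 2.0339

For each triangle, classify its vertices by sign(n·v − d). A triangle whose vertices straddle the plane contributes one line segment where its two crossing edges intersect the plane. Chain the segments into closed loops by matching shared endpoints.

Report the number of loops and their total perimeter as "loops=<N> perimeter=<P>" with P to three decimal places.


loops=1 perimeter=4.462

Straddling triangles (10 of 20):
  (v1,v3,v2) [--+] → (0.584105, 0.424394, 2.0339)–(0.722003, 0, 2.0339)  len=0.4462
  (v3,v4,v2) [--+] → (0.223103, 0.686659, 2.0339)–(0.584105, 0.424394, 2.0339)  len=0.4462
  (v4,v5,v2) [--+] → (-0.223103, 0.686659, 2.0339)–(0.223103, 0.686659, 2.0339)  len=0.4462
  (v5,v6,v2) [--+] → (-0.584105, 0.424394, 2.0339)–(-0.223103, 0.686659, 2.0339)  len=0.4462
  (v6,v7,v2) [--+] → (-0.722003, 0, 2.0339)–(-0.584105, 0.424394, 2.0339)  len=0.4462
  (v7,v8,v2) [--+] → (-0.584105, -0.424394, 2.0339)–(-0.722003, 0, 2.0339)  len=0.4462
  (v8,v9,v2) [--+] → (-0.223103, -0.686659, 2.0339)–(-0.584105, -0.424394, 2.0339)  len=0.4462
  (v9,v10,v2) [--+] → (0.223103, -0.686659, 2.0339)–(-0.223103, -0.686659, 2.0339)  len=0.4462
  (v10,v11,v2) [--+] → (0.584105, -0.424394, 2.0339)–(0.223103, -0.686659, 2.0339)  len=0.4462
  (v11,v1,v2) [--+] → (0.722003, 0, 2.0339)–(0.584105, -0.424394, 2.0339)  len=0.4462

Chained into 1 loop(s):
  loop 1: 10 segments, perimeter = 4.4622
Total perimeter = 4.462


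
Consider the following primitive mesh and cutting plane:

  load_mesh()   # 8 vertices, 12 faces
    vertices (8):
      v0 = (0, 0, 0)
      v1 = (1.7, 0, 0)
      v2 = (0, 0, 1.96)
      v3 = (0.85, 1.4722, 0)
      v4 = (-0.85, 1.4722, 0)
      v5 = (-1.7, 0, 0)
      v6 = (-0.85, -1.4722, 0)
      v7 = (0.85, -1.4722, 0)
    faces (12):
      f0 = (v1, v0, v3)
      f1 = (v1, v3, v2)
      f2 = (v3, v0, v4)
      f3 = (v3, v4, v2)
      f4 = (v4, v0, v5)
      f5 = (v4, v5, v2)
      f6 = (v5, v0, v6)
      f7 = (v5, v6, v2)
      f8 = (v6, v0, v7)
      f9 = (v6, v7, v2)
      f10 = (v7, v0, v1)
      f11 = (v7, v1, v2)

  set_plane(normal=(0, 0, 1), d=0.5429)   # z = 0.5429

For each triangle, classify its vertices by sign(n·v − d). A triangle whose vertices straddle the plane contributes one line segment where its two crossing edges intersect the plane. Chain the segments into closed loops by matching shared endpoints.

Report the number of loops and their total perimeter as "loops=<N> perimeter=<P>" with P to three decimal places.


loops=1 perimeter=7.375

Straddling triangles (6 of 12):
  (v1,v3,v2) [--+] → (0.614559, 1.06442, 0.5429)–(1.22912, 0, 0.5429)  len=1.2291
  (v3,v4,v2) [--+] → (-0.614559, 1.06442, 0.5429)–(0.614559, 1.06442, 0.5429)  len=1.2291
  (v4,v5,v2) [--+] → (-1.22912, 0, 0.5429)–(-0.614559, 1.06442, 0.5429)  len=1.2291
  (v5,v6,v2) [--+] → (-0.614559, -1.06442, 0.5429)–(-1.22912, 0, 0.5429)  len=1.2291
  (v6,v7,v2) [--+] → (0.614559, -1.06442, 0.5429)–(-0.614559, -1.06442, 0.5429)  len=1.2291
  (v7,v1,v2) [--+] → (1.22912, 0, 0.5429)–(0.614559, -1.06442, 0.5429)  len=1.2291

Chained into 1 loop(s):
  loop 1: 6 segments, perimeter = 7.3746
Total perimeter = 7.375


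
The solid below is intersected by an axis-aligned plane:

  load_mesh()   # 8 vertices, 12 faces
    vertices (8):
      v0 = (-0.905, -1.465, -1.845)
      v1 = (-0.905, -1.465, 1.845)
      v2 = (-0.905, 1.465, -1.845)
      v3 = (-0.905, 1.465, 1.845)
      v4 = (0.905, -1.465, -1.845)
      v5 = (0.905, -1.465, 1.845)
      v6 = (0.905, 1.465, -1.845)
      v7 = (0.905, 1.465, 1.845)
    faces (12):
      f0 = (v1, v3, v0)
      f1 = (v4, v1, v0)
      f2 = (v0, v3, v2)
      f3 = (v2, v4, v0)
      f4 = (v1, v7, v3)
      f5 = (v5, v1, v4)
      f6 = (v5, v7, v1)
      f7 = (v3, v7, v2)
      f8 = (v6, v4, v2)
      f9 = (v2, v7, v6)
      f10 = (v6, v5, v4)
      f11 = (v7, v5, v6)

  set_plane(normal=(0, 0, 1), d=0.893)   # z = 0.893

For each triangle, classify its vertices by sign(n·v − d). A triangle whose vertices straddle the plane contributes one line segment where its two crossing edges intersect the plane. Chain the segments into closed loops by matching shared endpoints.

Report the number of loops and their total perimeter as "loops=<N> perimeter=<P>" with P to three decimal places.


loops=1 perimeter=9.480

Straddling triangles (8 of 12):
  (v1,v3,v0) [++-] → (-0.905, 0.709076, 0.893)–(-0.905, -1.465, 0.893)  len=2.1741
  (v4,v1,v0) [-+-] → (-0.43803, -1.465, 0.893)–(-0.905, -1.465, 0.893)  len=0.4670
  (v0,v3,v2) [-+-] → (-0.905, 0.709076, 0.893)–(-0.905, 1.465, 0.893)  len=0.7559
  (v5,v1,v4) [++-] → (-0.43803, -1.465, 0.893)–(0.905, -1.465, 0.893)  len=1.3430
  (v3,v7,v2) [++-] → (0.43803, 1.465, 0.893)–(-0.905, 1.465, 0.893)  len=1.3430
  (v2,v7,v6) [-+-] → (0.43803, 1.465, 0.893)–(0.905, 1.465, 0.893)  len=0.4670
  (v6,v5,v4) [-+-] → (0.905, -0.709076, 0.893)–(0.905, -1.465, 0.893)  len=0.7559
  (v7,v5,v6) [++-] → (0.905, -0.709076, 0.893)–(0.905, 1.465, 0.893)  len=2.1741

Chained into 1 loop(s):
  loop 1: 8 segments, perimeter = 9.4800
Total perimeter = 9.480


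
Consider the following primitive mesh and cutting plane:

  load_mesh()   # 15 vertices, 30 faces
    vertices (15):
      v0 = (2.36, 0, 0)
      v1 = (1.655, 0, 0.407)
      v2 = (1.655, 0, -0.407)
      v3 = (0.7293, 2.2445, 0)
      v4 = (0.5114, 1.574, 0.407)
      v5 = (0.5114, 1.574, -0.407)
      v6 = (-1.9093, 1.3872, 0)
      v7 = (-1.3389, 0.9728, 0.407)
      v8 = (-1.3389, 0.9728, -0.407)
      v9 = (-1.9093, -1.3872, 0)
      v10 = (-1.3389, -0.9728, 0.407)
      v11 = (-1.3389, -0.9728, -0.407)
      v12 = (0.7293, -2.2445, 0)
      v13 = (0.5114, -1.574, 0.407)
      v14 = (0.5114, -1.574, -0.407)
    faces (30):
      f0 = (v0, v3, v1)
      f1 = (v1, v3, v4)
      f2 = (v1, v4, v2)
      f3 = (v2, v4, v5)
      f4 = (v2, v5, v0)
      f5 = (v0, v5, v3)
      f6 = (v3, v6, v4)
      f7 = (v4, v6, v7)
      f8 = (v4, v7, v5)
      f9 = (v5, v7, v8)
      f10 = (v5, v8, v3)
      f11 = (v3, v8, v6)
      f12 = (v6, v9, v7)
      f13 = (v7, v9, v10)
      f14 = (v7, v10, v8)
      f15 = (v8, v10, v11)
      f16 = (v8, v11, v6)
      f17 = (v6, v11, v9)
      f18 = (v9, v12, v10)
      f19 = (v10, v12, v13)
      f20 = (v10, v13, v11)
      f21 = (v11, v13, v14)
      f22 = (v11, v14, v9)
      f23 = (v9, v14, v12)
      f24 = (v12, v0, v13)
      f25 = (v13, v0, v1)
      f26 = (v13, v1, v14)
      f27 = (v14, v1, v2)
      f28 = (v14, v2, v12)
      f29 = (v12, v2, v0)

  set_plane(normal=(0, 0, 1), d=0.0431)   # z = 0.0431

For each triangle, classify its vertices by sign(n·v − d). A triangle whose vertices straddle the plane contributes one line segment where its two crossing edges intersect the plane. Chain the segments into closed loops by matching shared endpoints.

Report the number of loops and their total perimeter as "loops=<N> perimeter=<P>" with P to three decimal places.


Straddling triangles (20 of 30):
  (v0,v3,v1) [--+] → (0.827329, 2.00681, 0.0431)–(2.28534, 0, 0.0431)  len=2.4805
  (v1,v3,v4) [+-+] → (0.827329, 2.00681, 0.0431)–(0.706225, 2.1735, 0.0431)  len=0.2060
  (v1,v4,v2) [++-] → (1.02265, 0.870341, 0.0431)–(1.655, 0, 0.0431)  len=1.0758
  (v2,v4,v5) [-+-] → (1.02265, 0.870341, 0.0431)–(0.5114, 1.574, 0.0431)  len=0.8698
  (v3,v6,v4) [--+] → (-1.65296, 1.40698, 0.0431)–(0.706225, 2.1735, 0.0431)  len=2.4806
  (v4,v6,v7) [+-+] → (-1.65296, 1.40698, 0.0431)–(-1.8489, 1.34332, 0.0431)  len=0.2060
  (v4,v7,v5) [++-] → (-0.51172, 1.24157, 0.0431)–(0.5114, 1.574, 0.0431)  len=1.0758
  (v5,v7,v8) [-+-] → (-0.51172, 1.24157, 0.0431)–(-1.3389, 0.9728, 0.0431)  len=0.8697
  (v6,v9,v7) [--+] → (-1.8489, -1.13728, 0.0431)–(-1.8489, 1.34332, 0.0431)  len=2.4806
  (v7,v9,v10) [+-+] → (-1.8489, -1.13728, 0.0431)–(-1.8489, -1.34332, 0.0431)  len=0.2060
  (v7,v10,v8) [++-] → (-1.3389, -0.103016, 0.0431)–(-1.3389, 0.9728, 0.0431)  len=1.0758
  (v8,v10,v11) [-+-] → (-1.3389, -0.103016, 0.0431)–(-1.3389, -0.9728, 0.0431)  len=0.8698
  (v9,v12,v10) [--+] → (0.510284, -2.10983, 0.0431)–(-1.8489, -1.34332, 0.0431)  len=2.4806
  (v10,v12,v13) [+-+] → (0.510284, -2.10983, 0.0431)–(0.706225, -2.1735, 0.0431)  len=0.2060
  (v10,v13,v11) [++-] → (-0.31578, -1.30523, 0.0431)–(-1.3389, -0.9728, 0.0431)  len=1.0758
  (v11,v13,v14) [-+-] → (-0.31578, -1.30523, 0.0431)–(0.5114, -1.574, 0.0431)  len=0.8697
  (v12,v0,v13) [--+] → (2.16424, -0.166682, 0.0431)–(0.706225, -2.1735, 0.0431)  len=2.4805
  (v13,v0,v1) [+-+] → (2.16424, -0.166682, 0.0431)–(2.28534, 0, 0.0431)  len=0.2060
  (v13,v1,v14) [++-] → (1.14375, -0.703659, 0.0431)–(0.5114, -1.574, 0.0431)  len=1.0758
  (v14,v1,v2) [-+-] → (1.14375, -0.703659, 0.0431)–(1.655, 0, 0.0431)  len=0.8698

Chained into 2 loop(s):
  loop 1: 10 segments, perimeter = 13.4330
  loop 2: 10 segments, perimeter = 9.7278
Total perimeter = 23.161

loops=2 perimeter=23.161


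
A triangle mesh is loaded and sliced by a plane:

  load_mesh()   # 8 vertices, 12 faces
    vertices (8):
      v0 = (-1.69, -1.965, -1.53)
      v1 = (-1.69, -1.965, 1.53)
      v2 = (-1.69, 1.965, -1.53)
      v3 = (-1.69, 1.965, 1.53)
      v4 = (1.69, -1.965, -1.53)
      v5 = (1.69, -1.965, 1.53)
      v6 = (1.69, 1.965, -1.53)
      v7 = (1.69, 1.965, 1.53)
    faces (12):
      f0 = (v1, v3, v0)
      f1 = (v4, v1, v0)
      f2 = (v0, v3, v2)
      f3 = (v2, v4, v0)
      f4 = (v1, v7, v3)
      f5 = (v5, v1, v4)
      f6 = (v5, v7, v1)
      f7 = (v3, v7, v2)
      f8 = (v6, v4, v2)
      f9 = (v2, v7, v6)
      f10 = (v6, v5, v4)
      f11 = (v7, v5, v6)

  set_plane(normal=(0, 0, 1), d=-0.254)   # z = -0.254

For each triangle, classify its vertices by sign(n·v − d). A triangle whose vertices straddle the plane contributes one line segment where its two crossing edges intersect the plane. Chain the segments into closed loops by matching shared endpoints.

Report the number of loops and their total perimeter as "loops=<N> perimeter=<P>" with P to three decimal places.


Straddling triangles (8 of 12):
  (v1,v3,v0) [++-] → (-1.69, -0.326216, -0.254)–(-1.69, -1.965, -0.254)  len=1.6388
  (v4,v1,v0) [-+-] → (0.280562, -1.965, -0.254)–(-1.69, -1.965, -0.254)  len=1.9706
  (v0,v3,v2) [-+-] → (-1.69, -0.326216, -0.254)–(-1.69, 1.965, -0.254)  len=2.2912
  (v5,v1,v4) [++-] → (0.280562, -1.965, -0.254)–(1.69, -1.965, -0.254)  len=1.4094
  (v3,v7,v2) [++-] → (-0.280562, 1.965, -0.254)–(-1.69, 1.965, -0.254)  len=1.4094
  (v2,v7,v6) [-+-] → (-0.280562, 1.965, -0.254)–(1.69, 1.965, -0.254)  len=1.9706
  (v6,v5,v4) [-+-] → (1.69, 0.326216, -0.254)–(1.69, -1.965, -0.254)  len=2.2912
  (v7,v5,v6) [++-] → (1.69, 0.326216, -0.254)–(1.69, 1.965, -0.254)  len=1.6388

Chained into 1 loop(s):
  loop 1: 8 segments, perimeter = 14.6200
Total perimeter = 14.620

loops=1 perimeter=14.620


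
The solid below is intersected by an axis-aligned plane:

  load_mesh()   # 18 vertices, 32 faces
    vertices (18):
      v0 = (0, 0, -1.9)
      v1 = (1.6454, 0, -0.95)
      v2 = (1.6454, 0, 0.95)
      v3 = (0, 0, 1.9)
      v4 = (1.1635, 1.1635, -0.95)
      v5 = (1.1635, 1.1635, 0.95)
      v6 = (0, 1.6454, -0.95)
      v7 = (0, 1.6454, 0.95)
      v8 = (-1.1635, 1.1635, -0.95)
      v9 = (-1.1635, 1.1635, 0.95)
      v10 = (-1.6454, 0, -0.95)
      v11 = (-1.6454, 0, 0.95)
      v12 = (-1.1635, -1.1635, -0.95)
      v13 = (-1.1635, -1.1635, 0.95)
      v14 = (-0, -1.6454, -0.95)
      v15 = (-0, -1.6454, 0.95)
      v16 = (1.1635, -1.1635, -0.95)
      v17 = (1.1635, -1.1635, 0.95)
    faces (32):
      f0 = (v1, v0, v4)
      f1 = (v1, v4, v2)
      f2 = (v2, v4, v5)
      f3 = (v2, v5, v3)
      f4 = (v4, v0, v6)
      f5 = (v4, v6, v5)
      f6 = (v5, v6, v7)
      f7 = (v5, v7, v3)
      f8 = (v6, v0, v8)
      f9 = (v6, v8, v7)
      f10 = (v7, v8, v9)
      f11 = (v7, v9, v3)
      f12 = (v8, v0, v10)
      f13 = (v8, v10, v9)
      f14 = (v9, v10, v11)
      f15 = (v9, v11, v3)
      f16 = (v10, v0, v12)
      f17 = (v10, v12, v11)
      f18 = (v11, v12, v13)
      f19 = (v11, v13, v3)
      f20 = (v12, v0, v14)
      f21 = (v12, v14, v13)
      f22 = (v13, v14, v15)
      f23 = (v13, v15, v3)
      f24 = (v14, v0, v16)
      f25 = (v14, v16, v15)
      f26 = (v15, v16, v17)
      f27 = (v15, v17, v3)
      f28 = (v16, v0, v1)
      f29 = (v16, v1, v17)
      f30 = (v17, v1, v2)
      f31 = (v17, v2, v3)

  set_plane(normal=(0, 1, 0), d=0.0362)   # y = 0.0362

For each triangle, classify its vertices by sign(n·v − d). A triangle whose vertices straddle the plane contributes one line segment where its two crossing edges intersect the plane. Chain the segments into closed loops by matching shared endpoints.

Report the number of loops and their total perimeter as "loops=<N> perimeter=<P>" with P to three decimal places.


loops=1 perimeter=11.312

Straddling triangles (12 of 32):
  (v1,v0,v4) [--+] → (0.0362, 0.0362, -1.87044)–(1.63041, 0.0362, -0.95)  len=1.8408
  (v1,v4,v2) [-+-] → (1.63041, 0.0362, -0.95)–(1.63041, 0.0362, 0.890885)  len=1.8409
  (v2,v4,v5) [-++] → (1.63041, 0.0362, 0.890885)–(1.63041, 0.0362, 0.95)  len=0.0591
  (v2,v5,v3) [-+-] → (1.63041, 0.0362, 0.95)–(0.0362, 0.0362, 1.87044)  len=1.8408
  (v4,v0,v6) [+-+] → (0.0362, 0.0362, -1.87044)–(0, 0.0362, -1.8791)  len=0.0372
  (v5,v7,v3) [++-] → (0, 0.0362, 1.8791)–(0.0362, 0.0362, 1.87044)  len=0.0372
  (v6,v0,v8) [+-+] → (0, 0.0362, -1.8791)–(-0.0362, 0.0362, -1.87044)  len=0.0372
  (v7,v9,v3) [++-] → (-0.0362, 0.0362, 1.87044)–(0, 0.0362, 1.8791)  len=0.0372
  (v8,v0,v10) [+--] → (-0.0362, 0.0362, -1.87044)–(-1.63041, 0.0362, -0.95)  len=1.8408
  (v8,v10,v9) [+-+] → (-1.63041, 0.0362, -0.95)–(-1.63041, 0.0362, -0.890885)  len=0.0591
  (v9,v10,v11) [+--] → (-1.63041, 0.0362, -0.890885)–(-1.63041, 0.0362, 0.95)  len=1.8409
  (v9,v11,v3) [+--] → (-1.63041, 0.0362, 0.95)–(-0.0362, 0.0362, 1.87044)  len=1.8408

Chained into 1 loop(s):
  loop 1: 12 segments, perimeter = 11.3123
Total perimeter = 11.312


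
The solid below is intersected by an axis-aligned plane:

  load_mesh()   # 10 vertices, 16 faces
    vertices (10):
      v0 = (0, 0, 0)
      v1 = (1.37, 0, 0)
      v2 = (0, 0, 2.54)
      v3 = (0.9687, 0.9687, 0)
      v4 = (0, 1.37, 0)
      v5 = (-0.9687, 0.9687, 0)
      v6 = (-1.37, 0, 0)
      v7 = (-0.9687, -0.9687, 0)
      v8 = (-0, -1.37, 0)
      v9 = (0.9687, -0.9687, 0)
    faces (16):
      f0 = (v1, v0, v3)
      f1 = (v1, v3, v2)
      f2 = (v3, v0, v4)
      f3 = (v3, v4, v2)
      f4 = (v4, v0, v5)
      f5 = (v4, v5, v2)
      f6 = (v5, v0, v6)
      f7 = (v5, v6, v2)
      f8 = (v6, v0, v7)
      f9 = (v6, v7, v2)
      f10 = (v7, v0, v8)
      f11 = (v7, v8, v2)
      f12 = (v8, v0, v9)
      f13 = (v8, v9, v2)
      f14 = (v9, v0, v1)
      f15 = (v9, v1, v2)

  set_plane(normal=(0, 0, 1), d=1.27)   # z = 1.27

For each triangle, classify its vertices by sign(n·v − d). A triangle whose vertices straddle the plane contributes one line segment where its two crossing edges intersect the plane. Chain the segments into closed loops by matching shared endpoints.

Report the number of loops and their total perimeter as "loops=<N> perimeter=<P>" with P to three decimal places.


loops=1 perimeter=4.194

Straddling triangles (8 of 16):
  (v1,v3,v2) [--+] → (0.48435, 0.48435, 1.27)–(0.685, 0, 1.27)  len=0.5243
  (v3,v4,v2) [--+] → (0, 0.685, 1.27)–(0.48435, 0.48435, 1.27)  len=0.5243
  (v4,v5,v2) [--+] → (-0.48435, 0.48435, 1.27)–(0, 0.685, 1.27)  len=0.5243
  (v5,v6,v2) [--+] → (-0.685, 0, 1.27)–(-0.48435, 0.48435, 1.27)  len=0.5243
  (v6,v7,v2) [--+] → (-0.48435, -0.48435, 1.27)–(-0.685, 0, 1.27)  len=0.5243
  (v7,v8,v2) [--+] → (0, -0.685, 1.27)–(-0.48435, -0.48435, 1.27)  len=0.5243
  (v8,v9,v2) [--+] → (0.48435, -0.48435, 1.27)–(0, -0.685, 1.27)  len=0.5243
  (v9,v1,v2) [--+] → (0.685, 0, 1.27)–(0.48435, -0.48435, 1.27)  len=0.5243

Chained into 1 loop(s):
  loop 1: 8 segments, perimeter = 4.1941
Total perimeter = 4.194


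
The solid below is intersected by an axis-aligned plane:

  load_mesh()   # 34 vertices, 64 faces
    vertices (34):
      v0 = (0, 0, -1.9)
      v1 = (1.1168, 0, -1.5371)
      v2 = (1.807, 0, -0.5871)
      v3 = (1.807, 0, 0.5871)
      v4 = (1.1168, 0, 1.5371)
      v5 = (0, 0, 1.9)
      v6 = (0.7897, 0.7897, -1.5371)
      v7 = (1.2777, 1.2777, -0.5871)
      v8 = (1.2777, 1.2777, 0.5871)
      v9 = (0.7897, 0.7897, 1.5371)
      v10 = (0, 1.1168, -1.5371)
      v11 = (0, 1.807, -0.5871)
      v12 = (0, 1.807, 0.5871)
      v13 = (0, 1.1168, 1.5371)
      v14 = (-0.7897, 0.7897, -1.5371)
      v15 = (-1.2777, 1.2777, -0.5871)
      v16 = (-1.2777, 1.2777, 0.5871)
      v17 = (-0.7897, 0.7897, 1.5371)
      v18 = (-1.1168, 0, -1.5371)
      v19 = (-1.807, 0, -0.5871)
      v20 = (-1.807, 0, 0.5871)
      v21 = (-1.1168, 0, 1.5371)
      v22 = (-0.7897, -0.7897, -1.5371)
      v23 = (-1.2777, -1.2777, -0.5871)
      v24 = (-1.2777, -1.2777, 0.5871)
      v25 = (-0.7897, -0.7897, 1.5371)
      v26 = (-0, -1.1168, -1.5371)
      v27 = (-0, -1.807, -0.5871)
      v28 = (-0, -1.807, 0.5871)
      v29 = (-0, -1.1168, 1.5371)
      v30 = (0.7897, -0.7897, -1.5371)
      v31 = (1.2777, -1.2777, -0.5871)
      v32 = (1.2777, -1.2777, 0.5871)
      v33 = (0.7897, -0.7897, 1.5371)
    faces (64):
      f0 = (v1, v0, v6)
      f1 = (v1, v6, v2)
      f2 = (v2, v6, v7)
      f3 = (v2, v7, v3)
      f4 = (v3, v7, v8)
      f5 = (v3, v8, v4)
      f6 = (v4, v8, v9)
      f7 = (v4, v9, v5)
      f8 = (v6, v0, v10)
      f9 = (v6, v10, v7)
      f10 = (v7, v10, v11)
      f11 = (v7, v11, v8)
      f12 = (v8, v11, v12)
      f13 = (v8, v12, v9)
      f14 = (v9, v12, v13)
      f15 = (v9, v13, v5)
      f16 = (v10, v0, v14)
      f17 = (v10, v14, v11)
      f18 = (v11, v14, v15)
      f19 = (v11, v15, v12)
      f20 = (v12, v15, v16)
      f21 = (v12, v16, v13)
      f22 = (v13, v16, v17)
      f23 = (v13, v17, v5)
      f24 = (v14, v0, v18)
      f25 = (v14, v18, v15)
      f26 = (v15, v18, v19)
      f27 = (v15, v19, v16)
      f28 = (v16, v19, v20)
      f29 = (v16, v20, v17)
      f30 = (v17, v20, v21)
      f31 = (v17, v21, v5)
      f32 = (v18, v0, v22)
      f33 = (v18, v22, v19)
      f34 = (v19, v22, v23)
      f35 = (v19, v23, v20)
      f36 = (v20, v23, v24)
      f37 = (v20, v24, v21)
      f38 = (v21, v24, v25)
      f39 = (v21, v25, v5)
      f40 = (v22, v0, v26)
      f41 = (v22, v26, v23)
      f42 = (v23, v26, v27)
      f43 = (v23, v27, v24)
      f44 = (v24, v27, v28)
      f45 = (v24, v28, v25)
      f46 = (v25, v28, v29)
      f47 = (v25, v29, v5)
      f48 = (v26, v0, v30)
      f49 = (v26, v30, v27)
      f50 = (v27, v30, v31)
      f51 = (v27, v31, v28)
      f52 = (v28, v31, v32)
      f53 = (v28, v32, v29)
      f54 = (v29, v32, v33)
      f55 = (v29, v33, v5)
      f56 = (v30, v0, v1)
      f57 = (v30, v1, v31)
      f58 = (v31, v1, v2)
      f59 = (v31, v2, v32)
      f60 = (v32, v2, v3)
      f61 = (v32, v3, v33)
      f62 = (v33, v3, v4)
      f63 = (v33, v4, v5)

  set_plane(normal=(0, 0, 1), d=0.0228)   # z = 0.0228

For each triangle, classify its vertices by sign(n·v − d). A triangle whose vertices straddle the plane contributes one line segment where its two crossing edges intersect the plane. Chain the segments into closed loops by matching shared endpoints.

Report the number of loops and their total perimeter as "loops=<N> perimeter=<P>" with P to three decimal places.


loops=1 perimeter=11.064

Straddling triangles (16 of 64):
  (v2,v7,v3) [--+] → (1.55263, 0.61404, 0.0228)–(1.807, 0, 0.0228)  len=0.6646
  (v3,v7,v8) [+-+] → (1.55263, 0.61404, 0.0228)–(1.2777, 1.2777, 0.0228)  len=0.7184
  (v7,v11,v8) [--+] → (0.66366, 1.53207, 0.0228)–(1.2777, 1.2777, 0.0228)  len=0.6646
  (v8,v11,v12) [+-+] → (0.66366, 1.53207, 0.0228)–(0, 1.807, 0.0228)  len=0.7184
  (v11,v15,v12) [--+] → (-0.61404, 1.55263, 0.0228)–(0, 1.807, 0.0228)  len=0.6646
  (v12,v15,v16) [+-+] → (-0.61404, 1.55263, 0.0228)–(-1.2777, 1.2777, 0.0228)  len=0.7184
  (v15,v19,v16) [--+] → (-1.53207, 0.66366, 0.0228)–(-1.2777, 1.2777, 0.0228)  len=0.6646
  (v16,v19,v20) [+-+] → (-1.53207, 0.66366, 0.0228)–(-1.807, 0, 0.0228)  len=0.7184
  (v19,v23,v20) [--+] → (-1.55263, -0.61404, 0.0228)–(-1.807, 0, 0.0228)  len=0.6646
  (v20,v23,v24) [+-+] → (-1.55263, -0.61404, 0.0228)–(-1.2777, -1.2777, 0.0228)  len=0.7184
  (v23,v27,v24) [--+] → (-0.66366, -1.53207, 0.0228)–(-1.2777, -1.2777, 0.0228)  len=0.6646
  (v24,v27,v28) [+-+] → (-0.66366, -1.53207, 0.0228)–(0, -1.807, 0.0228)  len=0.7184
  (v27,v31,v28) [--+] → (0.61404, -1.55263, 0.0228)–(0, -1.807, 0.0228)  len=0.6646
  (v28,v31,v32) [+-+] → (0.61404, -1.55263, 0.0228)–(1.2777, -1.2777, 0.0228)  len=0.7184
  (v31,v2,v32) [--+] → (1.53207, -0.66366, 0.0228)–(1.2777, -1.2777, 0.0228)  len=0.6646
  (v32,v2,v3) [+-+] → (1.53207, -0.66366, 0.0228)–(1.807, 0, 0.0228)  len=0.7184

Chained into 1 loop(s):
  loop 1: 16 segments, perimeter = 11.0640
Total perimeter = 11.064


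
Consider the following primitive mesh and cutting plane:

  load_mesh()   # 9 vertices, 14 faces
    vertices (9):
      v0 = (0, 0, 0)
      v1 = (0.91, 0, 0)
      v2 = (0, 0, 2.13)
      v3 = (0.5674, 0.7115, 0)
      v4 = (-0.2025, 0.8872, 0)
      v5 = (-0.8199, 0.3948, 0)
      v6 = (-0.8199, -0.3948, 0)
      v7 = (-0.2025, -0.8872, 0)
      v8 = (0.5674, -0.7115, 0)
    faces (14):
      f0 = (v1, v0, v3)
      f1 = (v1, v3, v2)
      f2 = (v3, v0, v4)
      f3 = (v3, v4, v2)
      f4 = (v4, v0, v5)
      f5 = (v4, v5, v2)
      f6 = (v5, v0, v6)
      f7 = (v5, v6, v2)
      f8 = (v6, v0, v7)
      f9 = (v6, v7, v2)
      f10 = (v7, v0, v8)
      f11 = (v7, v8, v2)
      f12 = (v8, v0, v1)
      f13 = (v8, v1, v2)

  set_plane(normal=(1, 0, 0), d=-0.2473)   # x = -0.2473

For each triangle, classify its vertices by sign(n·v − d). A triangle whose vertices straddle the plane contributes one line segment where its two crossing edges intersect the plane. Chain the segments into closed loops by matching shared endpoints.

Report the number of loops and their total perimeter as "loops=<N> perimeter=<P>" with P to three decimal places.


loops=1 perimeter=5.257

Straddling triangles (6 of 14):
  (v4,v0,v5) [++-] → (-0.2473, 0.11908, 0)–(-0.2473, 0.85147, 0)  len=0.7324
  (v4,v5,v2) [+-+] → (-0.2473, 0.85147, 0)–(-0.2473, 0.11908, 1.48754)  len=1.6581
  (v5,v0,v6) [-+-] → (-0.2473, 0.11908, 0)–(-0.2473, -0.11908, 0)  len=0.2382
  (v5,v6,v2) [--+] → (-0.2473, -0.11908, 1.48754)–(-0.2473, 0.11908, 1.48754)  len=0.2382
  (v6,v0,v7) [-++] → (-0.2473, -0.11908, 0)–(-0.2473, -0.85147, 0)  len=0.7324
  (v6,v7,v2) [-++] → (-0.2473, -0.85147, 0)–(-0.2473, -0.11908, 1.48754)  len=1.6581

Chained into 1 loop(s):
  loop 1: 6 segments, perimeter = 5.2572
Total perimeter = 5.257


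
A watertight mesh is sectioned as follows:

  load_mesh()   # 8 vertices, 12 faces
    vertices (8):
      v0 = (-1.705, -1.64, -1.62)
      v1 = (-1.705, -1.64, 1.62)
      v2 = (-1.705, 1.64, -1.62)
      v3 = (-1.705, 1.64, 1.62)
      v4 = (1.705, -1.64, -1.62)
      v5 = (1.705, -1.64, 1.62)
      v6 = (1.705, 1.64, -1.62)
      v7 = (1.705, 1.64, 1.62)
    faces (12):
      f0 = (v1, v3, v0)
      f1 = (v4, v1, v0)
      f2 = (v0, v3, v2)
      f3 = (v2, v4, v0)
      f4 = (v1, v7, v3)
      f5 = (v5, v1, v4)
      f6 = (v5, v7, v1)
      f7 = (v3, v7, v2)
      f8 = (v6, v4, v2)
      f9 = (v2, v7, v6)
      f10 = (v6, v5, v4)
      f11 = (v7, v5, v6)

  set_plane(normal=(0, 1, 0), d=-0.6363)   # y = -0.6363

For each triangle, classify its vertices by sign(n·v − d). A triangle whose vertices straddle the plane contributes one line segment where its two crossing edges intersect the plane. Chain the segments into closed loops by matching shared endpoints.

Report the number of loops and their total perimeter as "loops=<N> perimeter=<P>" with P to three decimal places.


loops=1 perimeter=13.300

Straddling triangles (8 of 12):
  (v1,v3,v0) [-+-] → (-1.705, -0.6363, 1.62)–(-1.705, -0.6363, -0.62854)  len=2.2485
  (v0,v3,v2) [-++] → (-1.705, -0.6363, -0.62854)–(-1.705, -0.6363, -1.62)  len=0.9915
  (v2,v4,v0) [+--] → (0.661519, -0.6363, -1.62)–(-1.705, -0.6363, -1.62)  len=2.3665
  (v1,v7,v3) [-++] → (-0.661519, -0.6363, 1.62)–(-1.705, -0.6363, 1.62)  len=1.0435
  (v5,v7,v1) [-+-] → (1.705, -0.6363, 1.62)–(-0.661519, -0.6363, 1.62)  len=2.3665
  (v6,v4,v2) [+-+] → (1.705, -0.6363, -1.62)–(0.661519, -0.6363, -1.62)  len=1.0435
  (v6,v5,v4) [+--] → (1.705, -0.6363, 0.62854)–(1.705, -0.6363, -1.62)  len=2.2485
  (v7,v5,v6) [+-+] → (1.705, -0.6363, 1.62)–(1.705, -0.6363, 0.62854)  len=0.9915

Chained into 1 loop(s):
  loop 1: 8 segments, perimeter = 13.3000
Total perimeter = 13.300
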